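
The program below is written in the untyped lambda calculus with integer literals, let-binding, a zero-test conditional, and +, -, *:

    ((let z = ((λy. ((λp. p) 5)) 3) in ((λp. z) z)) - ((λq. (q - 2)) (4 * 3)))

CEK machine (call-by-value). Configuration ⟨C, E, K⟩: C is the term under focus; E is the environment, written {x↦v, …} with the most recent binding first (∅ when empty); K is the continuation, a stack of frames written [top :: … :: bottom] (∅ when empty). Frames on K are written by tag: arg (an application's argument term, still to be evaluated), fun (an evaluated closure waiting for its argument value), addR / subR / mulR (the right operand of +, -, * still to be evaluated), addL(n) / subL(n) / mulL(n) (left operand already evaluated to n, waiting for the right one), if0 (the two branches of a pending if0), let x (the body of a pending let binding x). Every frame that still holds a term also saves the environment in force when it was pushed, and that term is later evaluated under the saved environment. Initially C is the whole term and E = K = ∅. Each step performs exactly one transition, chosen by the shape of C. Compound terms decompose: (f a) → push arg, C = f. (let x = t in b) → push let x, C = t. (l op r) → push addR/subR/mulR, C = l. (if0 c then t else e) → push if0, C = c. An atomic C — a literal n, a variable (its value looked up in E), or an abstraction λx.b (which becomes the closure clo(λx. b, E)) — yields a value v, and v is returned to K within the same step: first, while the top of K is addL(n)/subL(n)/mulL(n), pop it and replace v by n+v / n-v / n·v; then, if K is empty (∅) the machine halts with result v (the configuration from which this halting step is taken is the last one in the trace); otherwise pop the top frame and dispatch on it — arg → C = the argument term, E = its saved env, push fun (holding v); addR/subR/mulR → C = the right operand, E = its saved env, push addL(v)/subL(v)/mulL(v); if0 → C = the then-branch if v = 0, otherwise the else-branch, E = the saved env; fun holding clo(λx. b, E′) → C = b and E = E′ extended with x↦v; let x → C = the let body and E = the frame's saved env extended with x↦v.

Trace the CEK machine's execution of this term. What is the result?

Answer: -5

Derivation:
0. <C=((let z = ((λy. ((λp. p) 5)) 3) in ((λp. z) z)) - ((λq. (q - 2)) (4 * 3))), E=∅, K=∅>
1. <C=(let z = ((λy. ((λp. p) 5)) 3) in ((λp. z) z)), E=∅, K=[subR]>
2. <C=((λy. ((λp. p) 5)) 3), E=∅, K=[let z :: subR]>
3. <C=(λy. ((λp. p) 5)), E=∅, K=[arg :: let z :: subR]>
4. <C=3, E=∅, K=[fun :: let z :: subR]>
5. <C=((λp. p) 5), E={y↦3}, K=[let z :: subR]>
6. <C=(λp. p), E={y↦3}, K=[arg :: let z :: subR]>
7. <C=5, E={y↦3}, K=[fun :: let z :: subR]>
8. <C=p, E={p↦5, y↦3}, K=[let z :: subR]>
9. <C=((λp. z) z), E={z↦5}, K=[subR]>
10. <C=(λp. z), E={z↦5}, K=[arg :: subR]>
11. <C=z, E={z↦5}, K=[fun :: subR]>
12. <C=z, E={p↦5, z↦5}, K=[subR]>
13. <C=((λq. (q - 2)) (4 * 3)), E=∅, K=[subL(5)]>
14. <C=(λq. (q - 2)), E=∅, K=[arg :: subL(5)]>
15. <C=(4 * 3), E=∅, K=[fun :: subL(5)]>
16. <C=4, E=∅, K=[mulR :: fun :: subL(5)]>
17. <C=3, E=∅, K=[mulL(4) :: fun :: subL(5)]>
18. <C=(q - 2), E={q↦12}, K=[subL(5)]>
19. <C=q, E={q↦12}, K=[subR :: subL(5)]>
20. <C=2, E={q↦12}, K=[subL(12) :: subL(5)]>
→ final value -5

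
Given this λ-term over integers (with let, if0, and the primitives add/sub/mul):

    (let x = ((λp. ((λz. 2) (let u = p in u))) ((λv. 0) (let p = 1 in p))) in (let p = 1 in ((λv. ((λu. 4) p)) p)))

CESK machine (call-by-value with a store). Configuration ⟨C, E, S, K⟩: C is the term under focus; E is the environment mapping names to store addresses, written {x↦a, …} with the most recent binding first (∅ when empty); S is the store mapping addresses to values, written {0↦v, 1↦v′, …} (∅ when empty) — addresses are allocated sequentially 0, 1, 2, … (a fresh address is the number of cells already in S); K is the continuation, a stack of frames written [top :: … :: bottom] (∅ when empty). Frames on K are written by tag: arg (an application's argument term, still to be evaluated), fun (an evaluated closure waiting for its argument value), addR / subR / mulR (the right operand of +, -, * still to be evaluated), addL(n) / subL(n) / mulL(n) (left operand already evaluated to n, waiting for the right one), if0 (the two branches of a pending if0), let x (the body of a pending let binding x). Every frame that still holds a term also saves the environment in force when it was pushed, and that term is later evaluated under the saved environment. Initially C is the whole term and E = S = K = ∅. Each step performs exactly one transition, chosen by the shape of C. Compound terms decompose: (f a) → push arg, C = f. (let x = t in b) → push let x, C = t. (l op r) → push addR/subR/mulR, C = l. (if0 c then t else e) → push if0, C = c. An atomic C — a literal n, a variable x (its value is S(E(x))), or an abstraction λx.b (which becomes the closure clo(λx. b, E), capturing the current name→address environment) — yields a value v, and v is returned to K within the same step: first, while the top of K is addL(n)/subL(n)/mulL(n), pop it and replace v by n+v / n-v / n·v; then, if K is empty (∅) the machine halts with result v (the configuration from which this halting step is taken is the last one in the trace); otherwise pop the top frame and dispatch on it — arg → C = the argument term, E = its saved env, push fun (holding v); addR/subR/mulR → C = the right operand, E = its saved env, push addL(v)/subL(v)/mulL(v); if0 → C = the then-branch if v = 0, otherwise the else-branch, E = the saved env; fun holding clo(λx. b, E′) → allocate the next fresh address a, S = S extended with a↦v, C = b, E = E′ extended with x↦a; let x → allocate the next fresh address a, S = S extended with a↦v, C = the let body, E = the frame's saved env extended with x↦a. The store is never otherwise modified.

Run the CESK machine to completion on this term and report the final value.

step 0: <C=(let x = ((λp. ((λz. 2) (let u = p in u))) ((λv. 0) (let p = 1 in p))) in (let p = 1 in ((λv. ((λu. 4) p)) p))), E=∅, S=∅, K=∅>
step 1: <C=((λp. ((λz. 2) (let u = p in u))) ((λv. 0) (let p = 1 in p))), E=∅, S=∅, K=[let x]>
step 2: <C=(λp. ((λz. 2) (let u = p in u))), E=∅, S=∅, K=[arg :: let x]>
step 3: <C=((λv. 0) (let p = 1 in p)), E=∅, S=∅, K=[fun :: let x]>
step 4: <C=(λv. 0), E=∅, S=∅, K=[arg :: fun :: let x]>
step 5: <C=(let p = 1 in p), E=∅, S=∅, K=[fun :: fun :: let x]>
step 6: <C=1, E=∅, S=∅, K=[let p :: fun :: fun :: let x]>
step 7: <C=p, E={p↦0}, S={0↦1}, K=[fun :: fun :: let x]>
step 8: <C=0, E={v↦1}, S={0↦1, 1↦1}, K=[fun :: let x]>
step 9: <C=((λz. 2) (let u = p in u)), E={p↦2}, S={0↦1, 1↦1, 2↦0}, K=[let x]>
step 10: <C=(λz. 2), E={p↦2}, S={0↦1, 1↦1, 2↦0}, K=[arg :: let x]>
step 11: <C=(let u = p in u), E={p↦2}, S={0↦1, 1↦1, 2↦0}, K=[fun :: let x]>
step 12: <C=p, E={p↦2}, S={0↦1, 1↦1, 2↦0}, K=[let u :: fun :: let x]>
step 13: <C=u, E={u↦3, p↦2}, S={0↦1, 1↦1, 2↦0, 3↦0}, K=[fun :: let x]>
step 14: <C=2, E={z↦4, p↦2}, S={0↦1, 1↦1, 2↦0, 3↦0, 4↦0}, K=[let x]>
step 15: <C=(let p = 1 in ((λv. ((λu. 4) p)) p)), E={x↦5}, S={0↦1, 1↦1, 2↦0, 3↦0, 4↦0, 5↦2}, K=∅>
step 16: <C=1, E={x↦5}, S={0↦1, 1↦1, 2↦0, 3↦0, 4↦0, 5↦2}, K=[let p]>
step 17: <C=((λv. ((λu. 4) p)) p), E={p↦6, x↦5}, S={0↦1, 1↦1, 2↦0, 3↦0, 4↦0, 5↦2, 6↦1}, K=∅>
step 18: <C=(λv. ((λu. 4) p)), E={p↦6, x↦5}, S={0↦1, 1↦1, 2↦0, 3↦0, 4↦0, 5↦2, 6↦1}, K=[arg]>
step 19: <C=p, E={p↦6, x↦5}, S={0↦1, 1↦1, 2↦0, 3↦0, 4↦0, 5↦2, 6↦1}, K=[fun]>
step 20: <C=((λu. 4) p), E={v↦7, p↦6, x↦5}, S={0↦1, 1↦1, 2↦0, 3↦0, 4↦0, 5↦2, 6↦1, 7↦1}, K=∅>
step 21: <C=(λu. 4), E={v↦7, p↦6, x↦5}, S={0↦1, 1↦1, 2↦0, 3↦0, 4↦0, 5↦2, 6↦1, 7↦1}, K=[arg]>
step 22: <C=p, E={v↦7, p↦6, x↦5}, S={0↦1, 1↦1, 2↦0, 3↦0, 4↦0, 5↦2, 6↦1, 7↦1}, K=[fun]>
step 23: <C=4, E={u↦8, v↦7, p↦6, x↦5}, S={0↦1, 1↦1, 2↦0, 3↦0, 4↦0, 5↦2, 6↦1, 7↦1, 8↦1}, K=∅>
→ final value 4

Answer: 4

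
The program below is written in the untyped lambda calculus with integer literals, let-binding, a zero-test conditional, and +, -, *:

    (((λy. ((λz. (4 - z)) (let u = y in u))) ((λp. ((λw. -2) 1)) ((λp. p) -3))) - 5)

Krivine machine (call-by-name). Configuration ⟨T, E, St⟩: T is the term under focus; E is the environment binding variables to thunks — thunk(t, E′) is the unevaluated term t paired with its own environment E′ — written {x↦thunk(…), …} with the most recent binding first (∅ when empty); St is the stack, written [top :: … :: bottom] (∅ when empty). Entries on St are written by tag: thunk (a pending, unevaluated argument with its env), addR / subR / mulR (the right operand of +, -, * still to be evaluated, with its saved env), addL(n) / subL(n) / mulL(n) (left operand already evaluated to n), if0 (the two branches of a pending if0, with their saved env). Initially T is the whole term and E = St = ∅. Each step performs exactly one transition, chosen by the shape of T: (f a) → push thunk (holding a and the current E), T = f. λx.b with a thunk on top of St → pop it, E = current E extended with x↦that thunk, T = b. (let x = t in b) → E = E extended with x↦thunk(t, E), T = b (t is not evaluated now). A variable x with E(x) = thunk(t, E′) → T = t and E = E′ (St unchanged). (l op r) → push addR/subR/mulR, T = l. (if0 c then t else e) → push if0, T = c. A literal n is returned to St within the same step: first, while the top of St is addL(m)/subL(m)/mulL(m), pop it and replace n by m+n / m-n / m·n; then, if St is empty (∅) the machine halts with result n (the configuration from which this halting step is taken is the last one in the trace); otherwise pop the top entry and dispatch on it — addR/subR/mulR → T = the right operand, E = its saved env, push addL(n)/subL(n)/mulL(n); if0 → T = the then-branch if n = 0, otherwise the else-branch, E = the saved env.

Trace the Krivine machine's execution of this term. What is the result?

[0] <T=(((λy. ((λz. (4 - z)) (let u = y in u))) ((λp. ((λw. -2) 1)) ((λp. p) -3))) - 5), E=∅, St=∅>
[1] <T=((λy. ((λz. (4 - z)) (let u = y in u))) ((λp. ((λw. -2) 1)) ((λp. p) -3))), E=∅, St=[subR]>
[2] <T=(λy. ((λz. (4 - z)) (let u = y in u))), E=∅, St=[thunk :: subR]>
[3] <T=((λz. (4 - z)) (let u = y in u)), E={y↦thunk(((λp. ((λw. -2) 1)) ((λp. p) -3)), ∅)}, St=[subR]>
[4] <T=(λz. (4 - z)), E={y↦thunk(((λp. ((λw. -2) 1)) ((λp. p) -3)), ∅)}, St=[thunk :: subR]>
[5] <T=(4 - z), E={z↦thunk((let u = y in u), {y↦thunk(((λp. ((λw. -2) 1)) ((λp. p) -3)), ∅)}), y↦thunk(((λp. ((λw. -2) 1)) ((λp. p) -3)), ∅)}, St=[subR]>
[6] <T=4, E={z↦thunk((let u = y in u), {y↦thunk(((λp. ((λw. -2) 1)) ((λp. p) -3)), ∅)}), y↦thunk(((λp. ((λw. -2) 1)) ((λp. p) -3)), ∅)}, St=[subR :: subR]>
[7] <T=z, E={z↦thunk((let u = y in u), {y↦thunk(((λp. ((λw. -2) 1)) ((λp. p) -3)), ∅)}), y↦thunk(((λp. ((λw. -2) 1)) ((λp. p) -3)), ∅)}, St=[subL(4) :: subR]>
[8] <T=(let u = y in u), E={y↦thunk(((λp. ((λw. -2) 1)) ((λp. p) -3)), ∅)}, St=[subL(4) :: subR]>
[9] <T=u, E={u↦thunk(y, {y↦thunk(((λp. ((λw. -2) 1)) ((λp. p) -3)), ∅)}), y↦thunk(((λp. ((λw. -2) 1)) ((λp. p) -3)), ∅)}, St=[subL(4) :: subR]>
[10] <T=y, E={y↦thunk(((λp. ((λw. -2) 1)) ((λp. p) -3)), ∅)}, St=[subL(4) :: subR]>
[11] <T=((λp. ((λw. -2) 1)) ((λp. p) -3)), E=∅, St=[subL(4) :: subR]>
[12] <T=(λp. ((λw. -2) 1)), E=∅, St=[thunk :: subL(4) :: subR]>
[13] <T=((λw. -2) 1), E={p↦thunk(((λp. p) -3), ∅)}, St=[subL(4) :: subR]>
[14] <T=(λw. -2), E={p↦thunk(((λp. p) -3), ∅)}, St=[thunk :: subL(4) :: subR]>
[15] <T=-2, E={w↦thunk(1, {p↦thunk(((λp. p) -3), ∅)}), p↦thunk(((λp. p) -3), ∅)}, St=[subL(4) :: subR]>
[16] <T=5, E=∅, St=[subL(6)]>
→ final value 1

Answer: 1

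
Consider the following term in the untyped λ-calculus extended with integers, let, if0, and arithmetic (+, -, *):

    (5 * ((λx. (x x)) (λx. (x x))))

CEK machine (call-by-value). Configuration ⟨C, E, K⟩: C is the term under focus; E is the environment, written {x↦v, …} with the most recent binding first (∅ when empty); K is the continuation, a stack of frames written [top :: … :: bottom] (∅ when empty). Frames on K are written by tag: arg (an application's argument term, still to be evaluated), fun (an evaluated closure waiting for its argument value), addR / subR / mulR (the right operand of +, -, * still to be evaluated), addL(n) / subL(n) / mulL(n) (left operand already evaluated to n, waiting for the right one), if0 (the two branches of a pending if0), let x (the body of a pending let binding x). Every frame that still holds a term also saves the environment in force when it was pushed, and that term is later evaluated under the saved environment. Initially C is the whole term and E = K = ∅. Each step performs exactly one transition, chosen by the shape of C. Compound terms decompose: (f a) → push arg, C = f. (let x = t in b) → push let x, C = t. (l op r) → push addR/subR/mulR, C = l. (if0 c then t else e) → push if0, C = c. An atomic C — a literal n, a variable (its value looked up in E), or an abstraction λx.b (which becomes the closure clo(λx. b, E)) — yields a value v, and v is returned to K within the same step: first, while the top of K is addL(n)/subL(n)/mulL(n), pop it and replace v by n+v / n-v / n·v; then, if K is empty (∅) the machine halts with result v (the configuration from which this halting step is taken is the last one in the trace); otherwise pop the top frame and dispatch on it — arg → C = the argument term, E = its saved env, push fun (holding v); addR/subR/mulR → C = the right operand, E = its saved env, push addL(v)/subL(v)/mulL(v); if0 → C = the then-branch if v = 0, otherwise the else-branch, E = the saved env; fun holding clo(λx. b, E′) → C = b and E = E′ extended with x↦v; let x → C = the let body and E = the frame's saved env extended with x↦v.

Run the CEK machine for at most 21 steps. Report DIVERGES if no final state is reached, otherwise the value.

[0] ⟨C=(5 * ((λx. (x x)) (λx. (x x)))); E=∅; K=∅⟩
[1] ⟨C=5; E=∅; K=[mulR]⟩
[2] ⟨C=((λx. (x x)) (λx. (x x))); E=∅; K=[mulL(5)]⟩
[3] ⟨C=(λx. (x x)); E=∅; K=[arg :: mulL(5)]⟩
[4] ⟨C=(λx. (x x)); E=∅; K=[fun :: mulL(5)]⟩
[5] ⟨C=(x x); E={x↦clo(λx. (x x), ∅)}; K=[mulL(5)]⟩
[6] ⟨C=x; E={x↦clo(λx. (x x), ∅)}; K=[arg :: mulL(5)]⟩
[7] ⟨C=x; E={x↦clo(λx. (x x), ∅)}; K=[fun :: mulL(5)]⟩
… configuration repeats with period 3 (steps 5–7 recur indefinitely) …

Answer: DIVERGES (no final state within 21 steps)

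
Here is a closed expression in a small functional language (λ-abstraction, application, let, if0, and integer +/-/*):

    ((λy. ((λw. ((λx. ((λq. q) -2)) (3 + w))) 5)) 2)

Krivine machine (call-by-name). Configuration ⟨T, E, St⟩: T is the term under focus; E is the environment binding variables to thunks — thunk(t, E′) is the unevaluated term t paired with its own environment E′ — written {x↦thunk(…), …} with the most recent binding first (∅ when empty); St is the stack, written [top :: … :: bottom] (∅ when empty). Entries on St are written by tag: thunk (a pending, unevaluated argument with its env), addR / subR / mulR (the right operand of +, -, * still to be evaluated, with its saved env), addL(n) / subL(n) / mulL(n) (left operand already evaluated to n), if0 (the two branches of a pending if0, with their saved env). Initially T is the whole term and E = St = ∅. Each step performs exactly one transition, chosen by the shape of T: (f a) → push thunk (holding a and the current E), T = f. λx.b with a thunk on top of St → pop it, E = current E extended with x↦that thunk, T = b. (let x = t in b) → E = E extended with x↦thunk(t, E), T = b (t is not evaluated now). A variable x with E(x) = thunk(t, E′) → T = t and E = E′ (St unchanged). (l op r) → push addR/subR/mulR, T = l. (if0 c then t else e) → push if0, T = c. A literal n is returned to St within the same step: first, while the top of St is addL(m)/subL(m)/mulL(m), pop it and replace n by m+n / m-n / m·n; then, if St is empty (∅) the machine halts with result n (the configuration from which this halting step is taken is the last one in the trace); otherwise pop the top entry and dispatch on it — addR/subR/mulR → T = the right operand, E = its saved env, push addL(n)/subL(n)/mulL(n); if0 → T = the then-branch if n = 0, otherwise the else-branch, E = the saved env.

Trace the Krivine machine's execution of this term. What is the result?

Answer: -2

Execution trace:
step 0: [T=((λy. ((λw. ((λx. ((λq. q) -2)) (3 + w))) 5)) 2) | E=∅ | St=∅]
step 1: [T=(λy. ((λw. ((λx. ((λq. q) -2)) (3 + w))) 5)) | E=∅ | St=[thunk]]
step 2: [T=((λw. ((λx. ((λq. q) -2)) (3 + w))) 5) | E={y↦thunk(2, ∅)} | St=∅]
step 3: [T=(λw. ((λx. ((λq. q) -2)) (3 + w))) | E={y↦thunk(2, ∅)} | St=[thunk]]
step 4: [T=((λx. ((λq. q) -2)) (3 + w)) | E={w↦thunk(5, {y↦thunk(2, ∅)}), y↦thunk(2, ∅)} | St=∅]
step 5: [T=(λx. ((λq. q) -2)) | E={w↦thunk(5, {y↦thunk(2, ∅)}), y↦thunk(2, ∅)} | St=[thunk]]
step 6: [T=((λq. q) -2) | E={x↦thunk((3 + w), {w↦thunk(5, {y↦thunk(2, ∅)}), y↦thunk(2, ∅)}), w↦thunk(5, {y↦thunk(2, ∅)}), y↦thunk(2, ∅)} | St=∅]
step 7: [T=(λq. q) | E={x↦thunk((3 + w), {w↦thunk(5, {y↦thunk(2, ∅)}), y↦thunk(2, ∅)}), w↦thunk(5, {y↦thunk(2, ∅)}), y↦thunk(2, ∅)} | St=[thunk]]
step 8: [T=q | E={q↦thunk(-2, {x↦thunk((3 + w), {w↦thunk(5, {y↦thunk(2, ∅)}), y↦thunk(2, ∅)}), w↦thunk(5, {y↦thunk(2, ∅)}), y↦thunk(2, ∅)}), x↦thunk((3 + w), {w↦thunk(5, {y↦thunk(2, ∅)}), y↦thunk(2, ∅)}), w↦thunk(5, {y↦thunk(2, ∅)}), y↦thunk(2, ∅)} | St=∅]
step 9: [T=-2 | E={x↦thunk((3 + w), {w↦thunk(5, {y↦thunk(2, ∅)}), y↦thunk(2, ∅)}), w↦thunk(5, {y↦thunk(2, ∅)}), y↦thunk(2, ∅)} | St=∅]
→ final value -2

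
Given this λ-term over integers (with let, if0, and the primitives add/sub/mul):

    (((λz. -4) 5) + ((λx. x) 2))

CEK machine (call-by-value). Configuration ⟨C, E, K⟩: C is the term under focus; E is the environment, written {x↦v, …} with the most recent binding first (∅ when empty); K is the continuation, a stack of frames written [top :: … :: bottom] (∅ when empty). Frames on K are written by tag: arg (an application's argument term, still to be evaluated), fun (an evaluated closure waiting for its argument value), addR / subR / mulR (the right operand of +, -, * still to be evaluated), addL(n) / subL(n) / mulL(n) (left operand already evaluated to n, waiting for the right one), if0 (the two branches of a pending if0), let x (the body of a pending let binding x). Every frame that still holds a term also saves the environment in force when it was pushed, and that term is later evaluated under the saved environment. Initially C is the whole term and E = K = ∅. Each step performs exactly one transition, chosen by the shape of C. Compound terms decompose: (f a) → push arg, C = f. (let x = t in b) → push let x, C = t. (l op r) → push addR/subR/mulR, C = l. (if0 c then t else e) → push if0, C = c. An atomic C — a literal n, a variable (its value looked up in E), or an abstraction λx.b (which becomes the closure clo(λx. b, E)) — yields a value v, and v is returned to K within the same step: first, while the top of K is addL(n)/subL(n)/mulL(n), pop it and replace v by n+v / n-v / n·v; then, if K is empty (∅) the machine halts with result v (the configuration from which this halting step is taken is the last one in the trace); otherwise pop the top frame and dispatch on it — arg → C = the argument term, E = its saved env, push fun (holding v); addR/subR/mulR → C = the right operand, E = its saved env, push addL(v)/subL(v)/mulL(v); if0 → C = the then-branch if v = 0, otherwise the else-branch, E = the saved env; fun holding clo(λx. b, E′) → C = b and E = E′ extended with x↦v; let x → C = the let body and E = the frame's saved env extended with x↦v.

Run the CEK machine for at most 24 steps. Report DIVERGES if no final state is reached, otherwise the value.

Answer: -2

Derivation:
t=0: <C=(((λz. -4) 5) + ((λx. x) 2)), E=∅, K=∅>
t=1: <C=((λz. -4) 5), E=∅, K=[addR]>
t=2: <C=(λz. -4), E=∅, K=[arg :: addR]>
t=3: <C=5, E=∅, K=[fun :: addR]>
t=4: <C=-4, E={z↦5}, K=[addR]>
t=5: <C=((λx. x) 2), E=∅, K=[addL(-4)]>
t=6: <C=(λx. x), E=∅, K=[arg :: addL(-4)]>
t=7: <C=2, E=∅, K=[fun :: addL(-4)]>
t=8: <C=x, E={x↦2}, K=[addL(-4)]>
→ final value -2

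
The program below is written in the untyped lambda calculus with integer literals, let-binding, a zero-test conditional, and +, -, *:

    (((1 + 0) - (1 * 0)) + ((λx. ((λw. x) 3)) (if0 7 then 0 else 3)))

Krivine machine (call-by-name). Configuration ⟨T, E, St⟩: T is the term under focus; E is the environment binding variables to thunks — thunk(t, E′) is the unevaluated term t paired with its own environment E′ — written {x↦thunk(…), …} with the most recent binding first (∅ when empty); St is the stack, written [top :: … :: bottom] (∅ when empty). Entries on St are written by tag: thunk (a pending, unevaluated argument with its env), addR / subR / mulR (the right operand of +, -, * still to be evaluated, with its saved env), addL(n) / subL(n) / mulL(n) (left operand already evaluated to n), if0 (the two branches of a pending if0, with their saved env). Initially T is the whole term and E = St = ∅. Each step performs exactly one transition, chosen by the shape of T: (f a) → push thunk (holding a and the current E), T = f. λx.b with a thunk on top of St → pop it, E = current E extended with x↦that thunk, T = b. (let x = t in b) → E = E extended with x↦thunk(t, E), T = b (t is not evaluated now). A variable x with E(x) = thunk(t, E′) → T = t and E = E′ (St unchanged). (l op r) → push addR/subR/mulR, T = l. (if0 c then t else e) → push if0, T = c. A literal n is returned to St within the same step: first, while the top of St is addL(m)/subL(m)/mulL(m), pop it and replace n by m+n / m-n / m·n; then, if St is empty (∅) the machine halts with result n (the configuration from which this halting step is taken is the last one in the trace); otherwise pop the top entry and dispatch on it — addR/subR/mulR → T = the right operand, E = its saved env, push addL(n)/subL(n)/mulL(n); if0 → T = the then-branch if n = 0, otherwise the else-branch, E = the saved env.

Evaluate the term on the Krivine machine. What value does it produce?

[0] ⟨T=(((1 + 0) - (1 * 0)) + ((λx. ((λw. x) 3)) (if0 7 then 0 else 3))); E=∅; St=∅⟩
[1] ⟨T=((1 + 0) - (1 * 0)); E=∅; St=[addR]⟩
[2] ⟨T=(1 + 0); E=∅; St=[subR :: addR]⟩
[3] ⟨T=1; E=∅; St=[addR :: subR :: addR]⟩
[4] ⟨T=0; E=∅; St=[addL(1) :: subR :: addR]⟩
[5] ⟨T=(1 * 0); E=∅; St=[subL(1) :: addR]⟩
[6] ⟨T=1; E=∅; St=[mulR :: subL(1) :: addR]⟩
[7] ⟨T=0; E=∅; St=[mulL(1) :: subL(1) :: addR]⟩
[8] ⟨T=((λx. ((λw. x) 3)) (if0 7 then 0 else 3)); E=∅; St=[addL(1)]⟩
[9] ⟨T=(λx. ((λw. x) 3)); E=∅; St=[thunk :: addL(1)]⟩
[10] ⟨T=((λw. x) 3); E={x↦thunk((if0 7 then 0 else 3), ∅)}; St=[addL(1)]⟩
[11] ⟨T=(λw. x); E={x↦thunk((if0 7 then 0 else 3), ∅)}; St=[thunk :: addL(1)]⟩
[12] ⟨T=x; E={w↦thunk(3, {x↦thunk((if0 7 then 0 else 3), ∅)}), x↦thunk((if0 7 then 0 else 3), ∅)}; St=[addL(1)]⟩
[13] ⟨T=(if0 7 then 0 else 3); E=∅; St=[addL(1)]⟩
[14] ⟨T=7; E=∅; St=[if0 :: addL(1)]⟩
[15] ⟨T=3; E=∅; St=[addL(1)]⟩
→ final value 4

Answer: 4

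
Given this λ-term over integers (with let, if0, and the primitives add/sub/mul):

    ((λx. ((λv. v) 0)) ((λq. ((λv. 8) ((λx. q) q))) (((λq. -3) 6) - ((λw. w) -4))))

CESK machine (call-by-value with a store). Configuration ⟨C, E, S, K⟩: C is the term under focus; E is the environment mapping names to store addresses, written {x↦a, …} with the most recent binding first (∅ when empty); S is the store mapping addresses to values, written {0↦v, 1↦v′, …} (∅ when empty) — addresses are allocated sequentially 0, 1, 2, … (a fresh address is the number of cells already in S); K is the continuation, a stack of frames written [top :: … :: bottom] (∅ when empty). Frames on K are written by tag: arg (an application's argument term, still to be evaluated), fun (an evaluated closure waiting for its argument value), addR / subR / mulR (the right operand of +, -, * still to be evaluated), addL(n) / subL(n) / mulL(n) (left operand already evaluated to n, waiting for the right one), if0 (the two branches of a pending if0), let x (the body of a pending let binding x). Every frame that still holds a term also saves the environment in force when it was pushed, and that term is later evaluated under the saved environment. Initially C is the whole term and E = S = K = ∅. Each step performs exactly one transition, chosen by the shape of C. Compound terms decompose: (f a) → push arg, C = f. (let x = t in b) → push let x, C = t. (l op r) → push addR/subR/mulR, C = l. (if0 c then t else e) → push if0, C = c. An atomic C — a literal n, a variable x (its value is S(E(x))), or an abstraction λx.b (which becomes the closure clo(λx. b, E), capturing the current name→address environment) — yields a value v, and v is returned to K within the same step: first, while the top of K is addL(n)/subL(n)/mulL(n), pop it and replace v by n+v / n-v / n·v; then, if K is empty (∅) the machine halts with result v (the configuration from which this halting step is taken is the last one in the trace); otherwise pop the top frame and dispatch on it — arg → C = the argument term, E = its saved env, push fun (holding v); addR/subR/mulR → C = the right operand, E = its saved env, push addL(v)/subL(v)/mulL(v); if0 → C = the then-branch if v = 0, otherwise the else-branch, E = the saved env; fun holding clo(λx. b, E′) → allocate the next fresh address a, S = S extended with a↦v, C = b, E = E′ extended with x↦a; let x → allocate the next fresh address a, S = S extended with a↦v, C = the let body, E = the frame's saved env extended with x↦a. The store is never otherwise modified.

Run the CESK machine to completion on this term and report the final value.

Answer: 0

Derivation:
t=0: [C=((λx. ((λv. v) 0)) ((λq. ((λv. 8) ((λx. q) q))) (((λq. -3) 6) - ((λw. w) -4)))) | E=∅ | S=∅ | K=∅]
t=1: [C=(λx. ((λv. v) 0)) | E=∅ | S=∅ | K=[arg]]
t=2: [C=((λq. ((λv. 8) ((λx. q) q))) (((λq. -3) 6) - ((λw. w) -4))) | E=∅ | S=∅ | K=[fun]]
t=3: [C=(λq. ((λv. 8) ((λx. q) q))) | E=∅ | S=∅ | K=[arg :: fun]]
t=4: [C=(((λq. -3) 6) - ((λw. w) -4)) | E=∅ | S=∅ | K=[fun :: fun]]
t=5: [C=((λq. -3) 6) | E=∅ | S=∅ | K=[subR :: fun :: fun]]
t=6: [C=(λq. -3) | E=∅ | S=∅ | K=[arg :: subR :: fun :: fun]]
t=7: [C=6 | E=∅ | S=∅ | K=[fun :: subR :: fun :: fun]]
t=8: [C=-3 | E={q↦0} | S={0↦6} | K=[subR :: fun :: fun]]
t=9: [C=((λw. w) -4) | E=∅ | S={0↦6} | K=[subL(-3) :: fun :: fun]]
t=10: [C=(λw. w) | E=∅ | S={0↦6} | K=[arg :: subL(-3) :: fun :: fun]]
t=11: [C=-4 | E=∅ | S={0↦6} | K=[fun :: subL(-3) :: fun :: fun]]
t=12: [C=w | E={w↦1} | S={0↦6, 1↦-4} | K=[subL(-3) :: fun :: fun]]
t=13: [C=((λv. 8) ((λx. q) q)) | E={q↦2} | S={0↦6, 1↦-4, 2↦1} | K=[fun]]
t=14: [C=(λv. 8) | E={q↦2} | S={0↦6, 1↦-4, 2↦1} | K=[arg :: fun]]
t=15: [C=((λx. q) q) | E={q↦2} | S={0↦6, 1↦-4, 2↦1} | K=[fun :: fun]]
t=16: [C=(λx. q) | E={q↦2} | S={0↦6, 1↦-4, 2↦1} | K=[arg :: fun :: fun]]
t=17: [C=q | E={q↦2} | S={0↦6, 1↦-4, 2↦1} | K=[fun :: fun :: fun]]
t=18: [C=q | E={x↦3, q↦2} | S={0↦6, 1↦-4, 2↦1, 3↦1} | K=[fun :: fun]]
t=19: [C=8 | E={v↦4, q↦2} | S={0↦6, 1↦-4, 2↦1, 3↦1, 4↦1} | K=[fun]]
t=20: [C=((λv. v) 0) | E={x↦5} | S={0↦6, 1↦-4, 2↦1, 3↦1, 4↦1, 5↦8} | K=∅]
t=21: [C=(λv. v) | E={x↦5} | S={0↦6, 1↦-4, 2↦1, 3↦1, 4↦1, 5↦8} | K=[arg]]
t=22: [C=0 | E={x↦5} | S={0↦6, 1↦-4, 2↦1, 3↦1, 4↦1, 5↦8} | K=[fun]]
t=23: [C=v | E={v↦6, x↦5} | S={0↦6, 1↦-4, 2↦1, 3↦1, 4↦1, 5↦8, 6↦0} | K=∅]
→ final value 0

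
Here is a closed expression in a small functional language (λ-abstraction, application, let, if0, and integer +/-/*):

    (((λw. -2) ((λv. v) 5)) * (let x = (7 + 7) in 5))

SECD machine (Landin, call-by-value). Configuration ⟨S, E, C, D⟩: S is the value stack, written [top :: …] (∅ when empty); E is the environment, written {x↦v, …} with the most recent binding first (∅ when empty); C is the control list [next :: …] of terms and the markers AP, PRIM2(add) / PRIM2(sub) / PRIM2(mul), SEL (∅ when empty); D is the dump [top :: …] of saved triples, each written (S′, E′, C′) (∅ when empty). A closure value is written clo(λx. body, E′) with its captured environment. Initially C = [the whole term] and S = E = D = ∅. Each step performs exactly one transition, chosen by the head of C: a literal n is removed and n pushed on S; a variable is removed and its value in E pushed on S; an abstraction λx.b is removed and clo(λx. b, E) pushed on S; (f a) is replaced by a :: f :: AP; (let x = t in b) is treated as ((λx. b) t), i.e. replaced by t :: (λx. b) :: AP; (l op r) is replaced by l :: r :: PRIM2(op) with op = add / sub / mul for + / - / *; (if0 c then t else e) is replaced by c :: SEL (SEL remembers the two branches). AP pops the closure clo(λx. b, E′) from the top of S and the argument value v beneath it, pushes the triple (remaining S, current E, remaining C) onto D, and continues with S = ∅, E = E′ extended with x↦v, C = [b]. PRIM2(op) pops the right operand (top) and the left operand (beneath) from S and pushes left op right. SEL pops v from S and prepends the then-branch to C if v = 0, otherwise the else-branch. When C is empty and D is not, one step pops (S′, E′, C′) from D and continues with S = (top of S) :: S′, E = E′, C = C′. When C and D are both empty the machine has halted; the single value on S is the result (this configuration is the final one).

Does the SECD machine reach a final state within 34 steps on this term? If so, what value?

[0] ⟨S=∅; E=∅; C=[(((λw. -2) ((λv. v) 5)) * (let x = (7 + 7) in 5))]; D=∅⟩
[1] ⟨S=∅; E=∅; C=[((λw. -2) ((λv. v) 5)) :: (let x = (7 + 7) in 5) :: PRIM2(mul)]; D=∅⟩
[2] ⟨S=∅; E=∅; C=[((λv. v) 5) :: (λw. -2) :: AP :: (let x = (7 + 7) in 5) :: PRIM2(mul)]; D=∅⟩
[3] ⟨S=∅; E=∅; C=[5 :: (λv. v) :: AP :: (λw. -2) :: AP :: (let x = (7 + 7) in 5) :: PRIM2(mul)]; D=∅⟩
[4] ⟨S=[5]; E=∅; C=[(λv. v) :: AP :: (λw. -2) :: AP :: (let x = (7 + 7) in 5) :: PRIM2(mul)]; D=∅⟩
[5] ⟨S=[clo(λv. v, ∅) :: 5]; E=∅; C=[AP :: (λw. -2) :: AP :: (let x = (7 + 7) in 5) :: PRIM2(mul)]; D=∅⟩
[6] ⟨S=∅; E={v↦5}; C=[v]; D=[(∅, ∅, [(λw. -2) :: AP :: (let x = (7 + 7) in 5) :: PRIM2(mul)])]⟩
[7] ⟨S=[5]; E={v↦5}; C=∅; D=[(∅, ∅, [(λw. -2) :: AP :: (let x = (7 + 7) in 5) :: PRIM2(mul)])]⟩
[8] ⟨S=[5]; E=∅; C=[(λw. -2) :: AP :: (let x = (7 + 7) in 5) :: PRIM2(mul)]; D=∅⟩
[9] ⟨S=[clo(λw. -2, ∅) :: 5]; E=∅; C=[AP :: (let x = (7 + 7) in 5) :: PRIM2(mul)]; D=∅⟩
[10] ⟨S=∅; E={w↦5}; C=[-2]; D=[(∅, ∅, [(let x = (7 + 7) in 5) :: PRIM2(mul)])]⟩
[11] ⟨S=[-2]; E={w↦5}; C=∅; D=[(∅, ∅, [(let x = (7 + 7) in 5) :: PRIM2(mul)])]⟩
[12] ⟨S=[-2]; E=∅; C=[(let x = (7 + 7) in 5) :: PRIM2(mul)]; D=∅⟩
[13] ⟨S=[-2]; E=∅; C=[(7 + 7) :: (λx. 5) :: AP :: PRIM2(mul)]; D=∅⟩
[14] ⟨S=[-2]; E=∅; C=[7 :: 7 :: PRIM2(add) :: (λx. 5) :: AP :: PRIM2(mul)]; D=∅⟩
[15] ⟨S=[7 :: -2]; E=∅; C=[7 :: PRIM2(add) :: (λx. 5) :: AP :: PRIM2(mul)]; D=∅⟩
[16] ⟨S=[7 :: 7 :: -2]; E=∅; C=[PRIM2(add) :: (λx. 5) :: AP :: PRIM2(mul)]; D=∅⟩
[17] ⟨S=[14 :: -2]; E=∅; C=[(λx. 5) :: AP :: PRIM2(mul)]; D=∅⟩
[18] ⟨S=[clo(λx. 5, ∅) :: 14 :: -2]; E=∅; C=[AP :: PRIM2(mul)]; D=∅⟩
[19] ⟨S=∅; E={x↦14}; C=[5]; D=[([-2], ∅, [PRIM2(mul)])]⟩
[20] ⟨S=[5]; E={x↦14}; C=∅; D=[([-2], ∅, [PRIM2(mul)])]⟩
[21] ⟨S=[5 :: -2]; E=∅; C=[PRIM2(mul)]; D=∅⟩
[22] ⟨S=[-10]; E=∅; C=∅; D=∅⟩
→ final value -10

Answer: -10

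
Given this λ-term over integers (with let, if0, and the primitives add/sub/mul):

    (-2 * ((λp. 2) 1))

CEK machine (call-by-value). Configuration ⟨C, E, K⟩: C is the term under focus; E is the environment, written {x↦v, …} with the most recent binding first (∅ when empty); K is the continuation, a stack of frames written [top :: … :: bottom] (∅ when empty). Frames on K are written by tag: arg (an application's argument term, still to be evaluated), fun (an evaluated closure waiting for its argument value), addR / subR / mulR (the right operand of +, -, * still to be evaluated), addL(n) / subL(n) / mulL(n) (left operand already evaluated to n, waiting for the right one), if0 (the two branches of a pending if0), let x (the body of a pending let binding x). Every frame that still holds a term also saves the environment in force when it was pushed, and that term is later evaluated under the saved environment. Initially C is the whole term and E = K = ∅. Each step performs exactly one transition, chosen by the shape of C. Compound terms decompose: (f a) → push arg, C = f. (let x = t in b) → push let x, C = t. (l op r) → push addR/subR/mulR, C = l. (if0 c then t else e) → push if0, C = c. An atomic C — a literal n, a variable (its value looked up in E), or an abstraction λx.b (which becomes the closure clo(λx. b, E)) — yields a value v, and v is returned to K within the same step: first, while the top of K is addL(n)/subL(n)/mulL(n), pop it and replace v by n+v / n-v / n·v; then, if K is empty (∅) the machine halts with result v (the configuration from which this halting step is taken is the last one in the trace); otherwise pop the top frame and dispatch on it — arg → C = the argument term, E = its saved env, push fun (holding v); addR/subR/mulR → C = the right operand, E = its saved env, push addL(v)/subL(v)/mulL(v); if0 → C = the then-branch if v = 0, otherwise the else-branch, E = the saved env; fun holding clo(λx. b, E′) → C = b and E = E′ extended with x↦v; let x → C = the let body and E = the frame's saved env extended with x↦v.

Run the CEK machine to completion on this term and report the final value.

Answer: -4

Derivation:
[0] [C=(-2 * ((λp. 2) 1)) | E=∅ | K=∅]
[1] [C=-2 | E=∅ | K=[mulR]]
[2] [C=((λp. 2) 1) | E=∅ | K=[mulL(-2)]]
[3] [C=(λp. 2) | E=∅ | K=[arg :: mulL(-2)]]
[4] [C=1 | E=∅ | K=[fun :: mulL(-2)]]
[5] [C=2 | E={p↦1} | K=[mulL(-2)]]
→ final value -4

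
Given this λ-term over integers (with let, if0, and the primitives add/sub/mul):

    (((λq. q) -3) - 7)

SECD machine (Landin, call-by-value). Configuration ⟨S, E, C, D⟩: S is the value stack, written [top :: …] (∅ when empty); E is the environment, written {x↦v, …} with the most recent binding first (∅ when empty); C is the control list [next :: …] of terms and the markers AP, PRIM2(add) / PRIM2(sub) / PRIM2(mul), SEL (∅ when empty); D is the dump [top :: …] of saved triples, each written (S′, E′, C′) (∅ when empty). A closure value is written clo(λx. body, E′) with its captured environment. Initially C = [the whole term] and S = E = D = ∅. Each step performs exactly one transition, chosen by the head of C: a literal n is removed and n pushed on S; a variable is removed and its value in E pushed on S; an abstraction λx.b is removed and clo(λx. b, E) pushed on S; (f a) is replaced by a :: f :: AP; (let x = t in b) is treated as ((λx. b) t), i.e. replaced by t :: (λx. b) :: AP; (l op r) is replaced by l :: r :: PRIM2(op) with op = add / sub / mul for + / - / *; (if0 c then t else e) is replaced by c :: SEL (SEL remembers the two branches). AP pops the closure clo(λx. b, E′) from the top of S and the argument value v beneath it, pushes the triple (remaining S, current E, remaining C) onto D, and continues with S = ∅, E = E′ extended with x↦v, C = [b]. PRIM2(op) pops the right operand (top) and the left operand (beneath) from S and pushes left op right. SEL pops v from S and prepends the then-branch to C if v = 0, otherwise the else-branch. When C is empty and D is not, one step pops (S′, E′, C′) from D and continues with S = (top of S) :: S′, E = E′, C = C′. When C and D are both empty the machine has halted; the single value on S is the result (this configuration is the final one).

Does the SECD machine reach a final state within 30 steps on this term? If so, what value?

Answer: -10

Machine steps:
step 0: [S=∅ | E=∅ | C=[(((λq. q) -3) - 7)] | D=∅]
step 1: [S=∅ | E=∅ | C=[((λq. q) -3) :: 7 :: PRIM2(sub)] | D=∅]
step 2: [S=∅ | E=∅ | C=[-3 :: (λq. q) :: AP :: 7 :: PRIM2(sub)] | D=∅]
step 3: [S=[-3] | E=∅ | C=[(λq. q) :: AP :: 7 :: PRIM2(sub)] | D=∅]
step 4: [S=[clo(λq. q, ∅) :: -3] | E=∅ | C=[AP :: 7 :: PRIM2(sub)] | D=∅]
step 5: [S=∅ | E={q↦-3} | C=[q] | D=[(∅, ∅, [7 :: PRIM2(sub)])]]
step 6: [S=[-3] | E={q↦-3} | C=∅ | D=[(∅, ∅, [7 :: PRIM2(sub)])]]
step 7: [S=[-3] | E=∅ | C=[7 :: PRIM2(sub)] | D=∅]
step 8: [S=[7 :: -3] | E=∅ | C=[PRIM2(sub)] | D=∅]
step 9: [S=[-10] | E=∅ | C=∅ | D=∅]
→ final value -10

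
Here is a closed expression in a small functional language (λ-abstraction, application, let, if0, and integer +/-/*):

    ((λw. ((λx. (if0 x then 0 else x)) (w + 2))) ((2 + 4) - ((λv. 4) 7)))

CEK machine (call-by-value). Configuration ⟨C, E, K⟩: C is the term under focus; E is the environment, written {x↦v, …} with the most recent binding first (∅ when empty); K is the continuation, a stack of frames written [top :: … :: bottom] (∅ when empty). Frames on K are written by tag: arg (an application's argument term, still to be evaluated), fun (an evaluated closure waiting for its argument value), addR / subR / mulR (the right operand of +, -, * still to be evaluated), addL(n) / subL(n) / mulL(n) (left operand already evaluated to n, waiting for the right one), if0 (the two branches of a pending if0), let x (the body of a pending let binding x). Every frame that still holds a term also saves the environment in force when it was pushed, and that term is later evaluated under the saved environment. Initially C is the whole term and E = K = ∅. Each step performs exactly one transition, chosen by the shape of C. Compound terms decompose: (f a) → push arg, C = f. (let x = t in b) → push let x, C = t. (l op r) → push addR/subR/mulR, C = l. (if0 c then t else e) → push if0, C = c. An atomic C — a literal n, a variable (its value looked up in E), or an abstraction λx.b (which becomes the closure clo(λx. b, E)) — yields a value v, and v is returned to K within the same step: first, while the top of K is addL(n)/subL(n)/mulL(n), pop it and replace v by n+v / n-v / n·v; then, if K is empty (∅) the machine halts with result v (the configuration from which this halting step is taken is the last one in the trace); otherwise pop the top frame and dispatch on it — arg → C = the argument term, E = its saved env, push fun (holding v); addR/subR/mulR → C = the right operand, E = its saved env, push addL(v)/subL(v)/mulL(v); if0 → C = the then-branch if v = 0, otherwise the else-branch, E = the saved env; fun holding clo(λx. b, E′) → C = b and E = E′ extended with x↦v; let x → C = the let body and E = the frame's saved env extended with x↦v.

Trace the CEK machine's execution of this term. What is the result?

0. ⟨C=((λw. ((λx. (if0 x then 0 else x)) (w + 2))) ((2 + 4) - ((λv. 4) 7))); E=∅; K=∅⟩
1. ⟨C=(λw. ((λx. (if0 x then 0 else x)) (w + 2))); E=∅; K=[arg]⟩
2. ⟨C=((2 + 4) - ((λv. 4) 7)); E=∅; K=[fun]⟩
3. ⟨C=(2 + 4); E=∅; K=[subR :: fun]⟩
4. ⟨C=2; E=∅; K=[addR :: subR :: fun]⟩
5. ⟨C=4; E=∅; K=[addL(2) :: subR :: fun]⟩
6. ⟨C=((λv. 4) 7); E=∅; K=[subL(6) :: fun]⟩
7. ⟨C=(λv. 4); E=∅; K=[arg :: subL(6) :: fun]⟩
8. ⟨C=7; E=∅; K=[fun :: subL(6) :: fun]⟩
9. ⟨C=4; E={v↦7}; K=[subL(6) :: fun]⟩
10. ⟨C=((λx. (if0 x then 0 else x)) (w + 2)); E={w↦2}; K=∅⟩
11. ⟨C=(λx. (if0 x then 0 else x)); E={w↦2}; K=[arg]⟩
12. ⟨C=(w + 2); E={w↦2}; K=[fun]⟩
13. ⟨C=w; E={w↦2}; K=[addR :: fun]⟩
14. ⟨C=2; E={w↦2}; K=[addL(2) :: fun]⟩
15. ⟨C=(if0 x then 0 else x); E={x↦4, w↦2}; K=∅⟩
16. ⟨C=x; E={x↦4, w↦2}; K=[if0]⟩
17. ⟨C=x; E={x↦4, w↦2}; K=∅⟩
→ final value 4

Answer: 4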